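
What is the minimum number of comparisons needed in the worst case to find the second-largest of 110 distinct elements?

Lower bound: finding the max needs 110-1 comparisons. By the adversary weight-doubling argument, the max must personally win >= ceil(log_2(110)) = 7 comparisons; the 2nd-largest is among those 7 losers, needing 7-1 more comparisons. Total >= 110-1 + 7-1 = 115. A balanced knockout tournament achieves this.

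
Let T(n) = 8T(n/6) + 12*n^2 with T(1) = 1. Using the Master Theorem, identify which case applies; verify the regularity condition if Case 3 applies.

a=8, b=6, f(n)=12*n^2.
log_6(8) = 1.161 < 2.
f(n) = Omega(n^(1.161+epsilon)) for some epsilon > 0, so Case 3 is the candidate.
Regularity: a*f(n/b) = 8*12*(n/6)^2 = (8/36)*12*n^2 <= c*f(n) with c = 8/36 < 1. Satisfied.
Case 3: T(n) = Theta(n^2).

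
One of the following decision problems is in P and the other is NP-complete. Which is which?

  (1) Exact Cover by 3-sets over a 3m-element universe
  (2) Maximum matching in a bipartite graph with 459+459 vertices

(1) is NP-complete: one of Karp's 21 NP-complete problems.
(2) is P: Hopcroft-Karp runs in O(E sqrt(V)).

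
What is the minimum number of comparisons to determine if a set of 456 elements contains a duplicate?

Determining if 456 elements are all distinct requires Omega(n log n) comparisons in the comparison model. This follows from the element distinctness lower bound.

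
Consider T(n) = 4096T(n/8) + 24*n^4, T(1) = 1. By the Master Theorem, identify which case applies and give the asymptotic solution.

a=4096, b=8, f(n)=24*n^4.
log_8(4096) = 4, so n^(log_b(a)) = n^4.
f(n) = Theta(n^4), so Case 2 applies.
T(n) = Theta(n^4 log n).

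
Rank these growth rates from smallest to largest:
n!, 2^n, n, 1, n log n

Ordered by growth rate: 1 < n < n log n < 2^n < n!.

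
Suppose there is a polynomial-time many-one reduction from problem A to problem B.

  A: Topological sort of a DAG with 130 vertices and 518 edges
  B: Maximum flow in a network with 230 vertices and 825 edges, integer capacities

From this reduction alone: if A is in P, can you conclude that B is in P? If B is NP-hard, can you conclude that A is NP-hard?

A poly-time reduction A <=_p B transfers tractability DOWN (B easy => A easy) and hardness UP (A hard => B hard), not the reverse.
From A in P, the reduction alone does NOT give B in P: any problem in P trivially reduces to SAT, yet SAT is not known to be in P.
From B NP-hard, the reduction alone does NOT give A NP-hard: again, easy problems reduce to hard ones.
(Here in fact A is P and B is P.)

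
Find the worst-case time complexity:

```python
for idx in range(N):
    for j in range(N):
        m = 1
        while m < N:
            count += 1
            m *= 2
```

Time complexity: O(n^2 log n).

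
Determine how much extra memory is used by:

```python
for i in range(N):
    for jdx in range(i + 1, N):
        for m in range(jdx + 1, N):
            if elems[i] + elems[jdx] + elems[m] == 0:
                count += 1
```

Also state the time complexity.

Space complexity: O(1).
Only a constant amount of auxiliary storage is used; nothing grows with n.
Time complexity: O(n^3).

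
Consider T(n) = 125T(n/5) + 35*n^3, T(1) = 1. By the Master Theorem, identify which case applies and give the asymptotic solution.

a=125, b=5, f(n)=35*n^3.
log_5(125) = 3, so n^(log_b(a)) = n^3.
f(n) = Theta(n^3), so Case 2 applies.
T(n) = Theta(n^3 log n).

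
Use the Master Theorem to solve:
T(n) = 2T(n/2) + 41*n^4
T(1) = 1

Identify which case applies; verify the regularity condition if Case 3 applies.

a=2, b=2, f(n)=41*n^4.
log_2(2) = 1 < 4.
f(n) = Omega(n^(1+epsilon)) for some epsilon > 0, so Case 3 is the candidate.
Regularity: a*f(n/b) = 2*41*(n/2)^4 = (2/16)*41*n^4 <= c*f(n) with c = 2/16 < 1. Satisfied.
Case 3: T(n) = Theta(n^4).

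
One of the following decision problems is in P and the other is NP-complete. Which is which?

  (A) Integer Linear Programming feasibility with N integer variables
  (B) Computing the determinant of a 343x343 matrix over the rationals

(A) is NP-complete: ILP feasibility is NP-complete (LP relaxation is in P).
(B) is P: Gaussian elimination runs in O(n^3).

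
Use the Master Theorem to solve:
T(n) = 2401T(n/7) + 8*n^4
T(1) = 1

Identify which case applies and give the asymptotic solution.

a=2401, b=7, f(n)=8*n^4.
log_7(2401) = 4, so n^(log_b(a)) = n^4.
f(n) = Theta(n^4), so Case 2 applies.
T(n) = Theta(n^4 log n).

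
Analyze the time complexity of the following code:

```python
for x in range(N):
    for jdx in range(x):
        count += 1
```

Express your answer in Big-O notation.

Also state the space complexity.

Time complexity: O(n^2).
Space complexity: O(1).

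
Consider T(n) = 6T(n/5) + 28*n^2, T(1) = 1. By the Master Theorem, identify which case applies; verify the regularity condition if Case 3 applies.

a=6, b=5, f(n)=28*n^2.
log_5(6) = 1.113 < 2.
f(n) = Omega(n^(1.113+epsilon)) for some epsilon > 0, so Case 3 is the candidate.
Regularity: a*f(n/b) = 6*28*(n/5)^2 = (6/25)*28*n^2 <= c*f(n) with c = 6/25 < 1. Satisfied.
Case 3: T(n) = Theta(n^2).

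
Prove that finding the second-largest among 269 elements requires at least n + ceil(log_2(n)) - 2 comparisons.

Lower bound (adversary): identifying the maximum requires 269-1 comparisons (each eliminates one candidate). Assign weight 1 to each element; on each comparison the adversary lets the heavier side win and gives it the loser's weight. The max ends with weight 269, but each comparison it wins at most doubles its weight, so the max must win >= ceil(log_2(269)) = 9 comparisons. The second-largest is one of those 9 direct losers to the max, and identifying which one is largest needs >= 9-1 further comparisons. Total >= 269-1 + 9-1 = 276.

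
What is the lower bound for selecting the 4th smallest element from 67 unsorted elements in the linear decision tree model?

Selecting the 4th smallest of 67 elements requires Omega(n) comparisons. Every element must be compared at least once. The BFPRT algorithm achieves O(n), making this tight.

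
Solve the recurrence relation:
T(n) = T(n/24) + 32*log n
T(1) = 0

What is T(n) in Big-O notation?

Each of the log_24(n) levels adds O(log n). T(n) = O(log^2 n).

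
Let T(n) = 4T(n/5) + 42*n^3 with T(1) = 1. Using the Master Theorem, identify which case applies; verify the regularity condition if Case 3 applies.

a=4, b=5, f(n)=42*n^3.
log_5(4) = 0.8614 < 3.
f(n) = Omega(n^(0.8614+epsilon)) for some epsilon > 0, so Case 3 is the candidate.
Regularity: a*f(n/b) = 4*42*(n/5)^3 = (4/125)*42*n^3 <= c*f(n) with c = 4/125 < 1. Satisfied.
Case 3: T(n) = Theta(n^3).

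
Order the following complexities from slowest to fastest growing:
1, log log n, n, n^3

Ordered by growth rate: 1 < log log n < n < n^3.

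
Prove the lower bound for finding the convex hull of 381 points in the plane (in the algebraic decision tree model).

Reduction from sorting: given 381 numbers x_1,...,x_{381}, map x_i to the point (x_i, x_i^2) on the parabola y = x^2. All points are on the convex hull, and walking the hull gives them in sorted x-order. Since sorting requires Omega(n log n), so does planar convex hull.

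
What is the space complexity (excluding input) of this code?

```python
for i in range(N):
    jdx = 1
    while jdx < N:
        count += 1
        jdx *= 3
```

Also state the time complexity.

Space complexity: O(1).
Only a constant amount of auxiliary storage is used; nothing grows with n.
Time complexity: O(n log n).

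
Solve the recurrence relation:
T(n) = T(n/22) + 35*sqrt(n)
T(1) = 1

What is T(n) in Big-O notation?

Each level contributes sqrt(n/22^k). Geometric series with ratio 1/sqrt(22) < 1 sums to O(sqrt(n)).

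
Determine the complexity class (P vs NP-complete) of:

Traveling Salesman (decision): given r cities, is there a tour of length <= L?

This problem is NP-complete: reduces from Hamiltonian Cycle.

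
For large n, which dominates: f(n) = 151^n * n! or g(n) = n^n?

f(n) = 151^n * n! grows faster: by Stirling n! ~ sqrt(2 pi n)(n/e)^n, so 151^n n! / n^n ~ (151/e)^n sqrt(2 pi n) -> infinity since 151/e > 1.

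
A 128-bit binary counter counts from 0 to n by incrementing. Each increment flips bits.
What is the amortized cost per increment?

Bit i flips every 2^i increments. Total flips over n increments: sum_{i=0}^{128} n/2^i < 2n. Amortized cost: 2n/n = O(1).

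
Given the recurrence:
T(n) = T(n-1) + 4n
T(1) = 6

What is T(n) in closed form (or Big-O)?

Unrolling: T(n) = 6 + 4*(2 + 3 + ... + n) = 6 + 4*(n(n+1)/2 - 1) = O(n^2).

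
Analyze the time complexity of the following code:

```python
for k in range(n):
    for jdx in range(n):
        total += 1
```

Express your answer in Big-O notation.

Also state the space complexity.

Time complexity: O(n^2).
Space complexity: O(1).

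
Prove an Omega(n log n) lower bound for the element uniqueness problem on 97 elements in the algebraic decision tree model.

In the algebraic decision tree model, element uniqueness on 97 elements is equivalent to determining which cell of an arrangement of C(97,2) = 4656 hyperplanes x_i = x_j contains the input point. Ben-Or's theorem shows this requires Omega(n log n).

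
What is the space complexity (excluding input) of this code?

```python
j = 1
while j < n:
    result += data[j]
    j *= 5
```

Space complexity: O(1).
Only a constant amount of auxiliary storage is used; nothing grows with n.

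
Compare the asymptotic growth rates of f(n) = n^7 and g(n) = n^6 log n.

f(n) = n^7 grows faster: n^7 / (n^6 log n) = n/log n -> infinity.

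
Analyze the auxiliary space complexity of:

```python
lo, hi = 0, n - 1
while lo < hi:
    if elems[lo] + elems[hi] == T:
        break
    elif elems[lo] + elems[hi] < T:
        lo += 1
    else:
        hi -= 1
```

Space complexity: O(1).
Only a constant amount of auxiliary storage is used; nothing grows with n.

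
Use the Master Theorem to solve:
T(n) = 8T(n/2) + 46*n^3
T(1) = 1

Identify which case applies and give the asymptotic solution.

a=8, b=2, f(n)=46*n^3.
log_2(8) = 3, so n^(log_b(a)) = n^3.
f(n) = Theta(n^3), so Case 2 applies.
T(n) = Theta(n^3 log n).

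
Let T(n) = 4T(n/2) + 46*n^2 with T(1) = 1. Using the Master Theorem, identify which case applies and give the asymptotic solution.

a=4, b=2, f(n)=46*n^2.
log_2(4) = 2, so n^(log_b(a)) = n^2.
f(n) = Theta(n^2), so Case 2 applies.
T(n) = Theta(n^2 log n).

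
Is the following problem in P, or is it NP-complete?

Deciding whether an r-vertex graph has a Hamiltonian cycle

This problem is NP-complete: one of Karp's 21 NP-complete problems.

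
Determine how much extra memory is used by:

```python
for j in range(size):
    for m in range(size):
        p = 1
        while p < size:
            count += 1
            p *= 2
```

Space complexity: O(1).
Only a constant amount of auxiliary storage is used; nothing grows with n.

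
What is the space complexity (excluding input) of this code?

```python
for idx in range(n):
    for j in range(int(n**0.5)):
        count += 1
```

Space complexity: O(1).
Only a constant amount of auxiliary storage is used; nothing grows with n.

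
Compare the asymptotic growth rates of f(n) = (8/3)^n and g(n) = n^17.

f(n) = (8/3)^n grows faster: (8/3)^n is exponential with base 8/3 > 1, dominating every polynomial.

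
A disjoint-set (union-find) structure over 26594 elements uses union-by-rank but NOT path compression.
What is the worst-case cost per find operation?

Union-by-rank alone keeps every tree's height <= log_2(26594) ~= 14.7. Each find traverses from a node to its root, costing O(height) = O(log n). Without path compression this bound is tight.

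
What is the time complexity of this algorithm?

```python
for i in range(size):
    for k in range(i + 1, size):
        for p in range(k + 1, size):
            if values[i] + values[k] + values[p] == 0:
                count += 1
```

Time complexity: O(n^3).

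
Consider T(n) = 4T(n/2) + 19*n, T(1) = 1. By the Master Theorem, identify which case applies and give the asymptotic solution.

a=4, b=2, f(n)=19*n.
log_2(4) = 2 > 1.
Since f(n) = O(n^1) is polynomially smaller than n^2, Case 1 applies.
T(n) = Theta(n^2).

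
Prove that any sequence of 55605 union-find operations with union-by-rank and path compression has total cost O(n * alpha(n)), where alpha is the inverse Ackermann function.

Using Tarjan's analysis with rank-based potential function. Union-by-rank keeps tree height O(log n). Path compression flattens paths during find. For n = 55605 operations, total cost is O(n * alpha(n)), effectively O(n) since alpha grows incredibly slowly.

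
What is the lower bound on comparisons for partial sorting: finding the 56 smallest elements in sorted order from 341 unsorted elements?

Finding 56 smallest of 341 in sorted order: Omega(341) to identify the 56 smallest, plus Omega(56 log 56) to sort them. Total: Omega(n + k log k).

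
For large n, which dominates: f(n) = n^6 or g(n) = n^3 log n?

f(n) = n^6 grows faster: n^6 / (n^3 log n) = n^3/log n -> infinity.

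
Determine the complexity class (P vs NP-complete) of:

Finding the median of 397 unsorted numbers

This problem is in P: linear-time selection (median-of-medians) runs in O(n).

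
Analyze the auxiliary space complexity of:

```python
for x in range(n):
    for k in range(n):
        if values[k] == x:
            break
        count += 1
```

Space complexity: O(1).
Only a constant amount of auxiliary storage is used; nothing grows with n.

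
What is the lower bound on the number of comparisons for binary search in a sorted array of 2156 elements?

With 2156 possible positions, we need at least ceil(log_2(2156)) = 12 comparisons. Each comparison splits the remaining candidates by at most half.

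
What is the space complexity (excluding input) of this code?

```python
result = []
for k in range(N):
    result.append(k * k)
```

Space complexity: O(n).
Auxiliary storage grows linearly with the input size n in the worst case.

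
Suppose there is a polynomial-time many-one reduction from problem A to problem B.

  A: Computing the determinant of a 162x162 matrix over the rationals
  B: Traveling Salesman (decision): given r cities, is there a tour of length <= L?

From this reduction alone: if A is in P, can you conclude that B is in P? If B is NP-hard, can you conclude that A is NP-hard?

A poly-time reduction A <=_p B transfers tractability DOWN (B easy => A easy) and hardness UP (A hard => B hard), not the reverse.
From A in P, the reduction alone does NOT give B in P: any problem in P trivially reduces to SAT, yet SAT is not known to be in P.
From B NP-hard, the reduction alone does NOT give A NP-hard: again, easy problems reduce to hard ones.
(Here in fact A is P and B is NP-complete.)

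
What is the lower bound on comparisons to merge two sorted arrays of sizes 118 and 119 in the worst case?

Adversary: with |118 - 119| <= 1 the inputs can be fully interleaved so that every adjacent pair in the merged output comes from different arrays. Then each of the 236 adjacent pairs must be directly compared, or the algorithm cannot determine their relative order. Standard merge meets this bound.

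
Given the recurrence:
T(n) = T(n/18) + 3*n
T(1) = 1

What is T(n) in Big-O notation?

Geometric series: 3*n*(1 + 1/18 + 1/18^2 + ...) = O(n). T(n) = O(n).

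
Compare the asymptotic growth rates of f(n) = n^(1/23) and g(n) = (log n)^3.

f(n) = n^(1/23) grows faster: any positive power of n dominates any polylog.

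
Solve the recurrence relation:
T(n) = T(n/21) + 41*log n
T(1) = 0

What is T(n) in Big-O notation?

Each of the log_21(n) levels adds O(log n). T(n) = O(log^2 n).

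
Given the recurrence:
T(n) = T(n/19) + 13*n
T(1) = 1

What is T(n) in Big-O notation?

Geometric series: 13*n*(1 + 1/19 + 1/19^2 + ...) = O(n). T(n) = O(n).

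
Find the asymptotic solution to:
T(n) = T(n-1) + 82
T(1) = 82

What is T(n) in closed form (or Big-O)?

Unrolling: T(n) = T(n-1) + 82 = T(n-2) + 2*82 = ... = T(1) + (n-1)*82 = 82 + (n-1)*82 = 82n.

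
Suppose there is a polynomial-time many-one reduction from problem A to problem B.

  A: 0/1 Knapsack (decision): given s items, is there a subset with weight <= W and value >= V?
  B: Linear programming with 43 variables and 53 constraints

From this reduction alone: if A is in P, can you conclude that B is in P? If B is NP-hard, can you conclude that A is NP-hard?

A poly-time reduction A <=_p B transfers tractability DOWN (B easy => A easy) and hardness UP (A hard => B hard), not the reverse.
From A in P, the reduction alone does NOT give B in P: any problem in P trivially reduces to SAT, yet SAT is not known to be in P.
From B NP-hard, the reduction alone does NOT give A NP-hard: again, easy problems reduce to hard ones.
(Here in fact A is NP-complete and B is in P, so no such reduction is known -- its existence would imply P = NP; the analysis concerns only what the assumed reduction would or would not let you conclude.)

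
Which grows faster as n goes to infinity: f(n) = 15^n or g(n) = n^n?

g(n) = n^n grows faster: n^n / 15^n = (n/15)^n -> infinity once n > 15.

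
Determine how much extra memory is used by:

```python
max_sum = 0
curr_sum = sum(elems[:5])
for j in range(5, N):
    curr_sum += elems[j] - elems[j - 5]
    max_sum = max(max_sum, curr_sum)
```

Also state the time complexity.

Space complexity: O(1).
Only a constant amount of auxiliary storage is used; nothing grows with n.
Time complexity: O(n).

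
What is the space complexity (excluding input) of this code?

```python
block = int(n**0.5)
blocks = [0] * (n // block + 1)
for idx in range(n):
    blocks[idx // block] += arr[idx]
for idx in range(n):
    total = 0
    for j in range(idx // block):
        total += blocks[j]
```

Space complexity: O(sqrt(n)).
Storage scales with sqrt(n).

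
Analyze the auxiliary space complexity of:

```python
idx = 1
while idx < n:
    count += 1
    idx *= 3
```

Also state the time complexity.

Space complexity: O(1).
Only a constant amount of auxiliary storage is used; nothing grows with n.
Time complexity: O(log n).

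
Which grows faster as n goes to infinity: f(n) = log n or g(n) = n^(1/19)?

g(n) = n^(1/19) grows faster: any positive power of n dominates log n.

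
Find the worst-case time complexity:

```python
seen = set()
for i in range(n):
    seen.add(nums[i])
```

Time complexity: O(n).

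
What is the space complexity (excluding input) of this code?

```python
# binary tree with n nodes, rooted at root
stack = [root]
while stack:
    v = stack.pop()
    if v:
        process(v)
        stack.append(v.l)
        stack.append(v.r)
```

Space complexity: O(n).
Auxiliary storage grows linearly with the input size n in the worst case.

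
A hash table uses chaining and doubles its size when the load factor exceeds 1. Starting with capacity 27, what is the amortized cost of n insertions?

Rehashing occurs when load exceeds 1. Total rehash cost is geometric series summing to O(n). Each insertion itself is O(1). Amortized: O(1).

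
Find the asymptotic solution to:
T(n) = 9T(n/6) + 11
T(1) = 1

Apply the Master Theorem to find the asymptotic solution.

a=9, b=6, f(n)=11. log_6(9) = 1.226. Case 1 of Master Theorem: T(n) = O(n^1.226).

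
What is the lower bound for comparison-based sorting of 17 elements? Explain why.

A comparison-based sorting algorithm corresponds to a decision tree. With 17! possible permutations, the tree has 17! leaves. The height is at least log_2(17!) = Omega(n log n) by Stirling's approximation.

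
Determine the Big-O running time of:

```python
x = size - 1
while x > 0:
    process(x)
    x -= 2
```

Time complexity: O(n).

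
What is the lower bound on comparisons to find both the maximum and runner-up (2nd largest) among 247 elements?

Lower bound: finding the max needs 247-1 comparisons. By an adversary weight-doubling argument, the maximum element must personally win at least ceil(log_2(247)) = 8 comparisons in any correct algorithm. The 2nd largest is among those 8 direct losers, and distinguishing it requires 8-1 more comparisons. Total >= 247-1 + 8-1 = 253. A balanced tournament achieves this bound exactly.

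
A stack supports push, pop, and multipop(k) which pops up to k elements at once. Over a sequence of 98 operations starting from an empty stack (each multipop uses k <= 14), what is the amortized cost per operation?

Each element is pushed exactly once and popped at most once (whether by pop or as part of a multipop). So the total number of individual pops over the whole sequence is at most the number of pushes, which is at most 98. Total work <= 2 * 98, hence O(1) amortized per operation.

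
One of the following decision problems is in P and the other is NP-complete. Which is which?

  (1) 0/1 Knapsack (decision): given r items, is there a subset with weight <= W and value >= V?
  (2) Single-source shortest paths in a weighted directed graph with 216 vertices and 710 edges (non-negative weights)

(1) is NP-complete: reduces from Subset Sum.
(2) is P: Dijkstra's algorithm runs in O((V+E) log V).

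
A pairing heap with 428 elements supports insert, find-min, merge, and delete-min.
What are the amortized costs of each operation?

Pairing heaps are self-adjusting heap-ordered trees. Insert and merge link two roots: O(1). Find-min reads the root: O(1). Delete-min removes the root, then pairs children in two passes; amortized cost is O(log 428) = O(log n).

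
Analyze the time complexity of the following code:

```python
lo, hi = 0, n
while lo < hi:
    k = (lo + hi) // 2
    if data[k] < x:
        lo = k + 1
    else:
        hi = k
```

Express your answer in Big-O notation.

Time complexity: O(log n).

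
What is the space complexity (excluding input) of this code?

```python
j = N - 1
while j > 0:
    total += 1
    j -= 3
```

Space complexity: O(1).
Only a constant amount of auxiliary storage is used; nothing grows with n.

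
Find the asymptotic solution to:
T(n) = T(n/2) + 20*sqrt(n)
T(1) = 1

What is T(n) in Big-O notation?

Each level contributes sqrt(n/2^k). Geometric series with ratio 1/sqrt(2) < 1 sums to O(sqrt(n)).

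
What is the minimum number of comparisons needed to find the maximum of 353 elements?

Finding the maximum requires 352 comparisons. Each comparison eliminates exactly one candidate. With 353 candidates, we need 352 eliminations.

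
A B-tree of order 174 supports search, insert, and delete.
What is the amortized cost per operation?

B-tree of order 174 has height O(log_174 n). Each operation traverses the tree height. Splits during insert and merges during delete are O(1) each and occur at most once per level. Total cost per operation: O(log_174 n).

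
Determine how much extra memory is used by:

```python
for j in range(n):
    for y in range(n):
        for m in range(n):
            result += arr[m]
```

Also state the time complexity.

Space complexity: O(1).
Only a constant amount of auxiliary storage is used; nothing grows with n.
Time complexity: O(n^3).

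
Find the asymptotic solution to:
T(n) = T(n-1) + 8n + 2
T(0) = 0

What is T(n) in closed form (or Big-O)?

Dominant term in sum is 8*sum(i, i=1..n) = 8*n*(n+1)/2 = O(n^2).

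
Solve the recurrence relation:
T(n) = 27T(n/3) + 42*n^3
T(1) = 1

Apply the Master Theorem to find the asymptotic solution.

a=27, b=3, f(n)=42*n^3. log_3(27) = 3. Case 2: T(n) = O(n^3 log n).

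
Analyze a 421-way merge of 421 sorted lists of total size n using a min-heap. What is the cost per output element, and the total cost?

Maintain a min-heap of size 421 holding the current head of each list. Each output step does one extract-min (O(log 421)) and one insert of that list's next element (O(log 421)). Each of the n elements passes through the heap exactly once, so the total cost is O(n log 421), i.e. O(log 421) per output element.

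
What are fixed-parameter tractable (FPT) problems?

A problem parameterized by k is FPT if it can be solved in time f(k) * n^O(1), where f is any computable function of k alone. Vertex Cover parameterized by solution size k is FPT: O(2^k * n). The W-hierarchy (W[1], W[2], ...) classifies parameterized problems by hardness; Clique parameterized by clique size is W[1]-complete.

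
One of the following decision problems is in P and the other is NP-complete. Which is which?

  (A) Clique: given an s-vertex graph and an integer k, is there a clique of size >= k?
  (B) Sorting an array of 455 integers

(A) is NP-complete: complement of Independent Set / Vertex Cover (with k part of the input).
(B) is P: merge sort runs in O(n log n).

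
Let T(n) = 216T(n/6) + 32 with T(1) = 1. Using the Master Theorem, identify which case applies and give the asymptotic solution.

a=216, b=6, f(n)=32.
log_6(216) = 3 > 0.
Since f(n) = O(n^0) is polynomially smaller than n^3, Case 1 applies.
T(n) = Theta(n^3).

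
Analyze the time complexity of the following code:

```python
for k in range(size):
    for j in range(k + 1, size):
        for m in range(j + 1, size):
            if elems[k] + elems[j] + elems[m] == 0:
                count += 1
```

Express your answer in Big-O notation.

Time complexity: O(n^3).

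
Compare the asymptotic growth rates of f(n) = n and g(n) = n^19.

g(n) = n^19 grows faster: n^19/n = n^18 -> infinity.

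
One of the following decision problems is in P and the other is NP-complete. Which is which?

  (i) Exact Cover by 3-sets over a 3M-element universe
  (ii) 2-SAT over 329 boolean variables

(i) is NP-complete: one of Karp's 21 NP-complete problems.
(ii) is P: 2-SAT is solvable in linear time via implication-graph SCCs.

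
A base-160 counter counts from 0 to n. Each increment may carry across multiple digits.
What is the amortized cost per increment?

Digit at position i changes every 160^i increments. Total digit changes over n increments: n * 160/(160-1) = O(n). Amortized: O(1).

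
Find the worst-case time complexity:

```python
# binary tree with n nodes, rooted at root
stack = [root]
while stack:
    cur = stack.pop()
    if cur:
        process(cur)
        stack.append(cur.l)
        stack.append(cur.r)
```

Time complexity: O(n).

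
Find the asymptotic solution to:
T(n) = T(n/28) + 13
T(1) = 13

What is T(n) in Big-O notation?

Each step divides n by 28 and adds 13. After log_28(n) steps, T(n) = O(log n).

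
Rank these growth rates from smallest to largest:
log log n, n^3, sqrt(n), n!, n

Ordered by growth rate: log log n < sqrt(n) < n < n^3 < n!.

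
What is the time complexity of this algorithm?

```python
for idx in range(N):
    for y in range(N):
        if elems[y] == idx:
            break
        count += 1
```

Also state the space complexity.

Time complexity: O(n^2).
Space complexity: O(1).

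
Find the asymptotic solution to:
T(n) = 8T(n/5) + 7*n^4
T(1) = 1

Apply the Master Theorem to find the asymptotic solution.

a=8, b=5, f(n)=7*n^4. log_5(8) = 1.292 < 4. Case 3: T(n) = O(n^4).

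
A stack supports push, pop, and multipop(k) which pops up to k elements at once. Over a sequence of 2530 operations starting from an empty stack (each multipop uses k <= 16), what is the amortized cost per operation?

Each element is pushed exactly once and popped at most once (whether by pop or as part of a multipop). So the total number of individual pops over the whole sequence is at most the number of pushes, which is at most 2530. Total work <= 2 * 2530, hence O(1) amortized per operation.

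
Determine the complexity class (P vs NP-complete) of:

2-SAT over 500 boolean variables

This problem is in P: 2-SAT is solvable in linear time via implication-graph SCCs.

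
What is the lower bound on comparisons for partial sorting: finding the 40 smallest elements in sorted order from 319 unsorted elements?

Finding 40 smallest of 319 in sorted order: Omega(319) to identify the 40 smallest, plus Omega(40 log 40) to sort them. Total: Omega(n + k log k).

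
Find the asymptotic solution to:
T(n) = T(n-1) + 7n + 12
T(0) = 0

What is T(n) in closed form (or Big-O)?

Dominant term in sum is 7*sum(i, i=1..n) = 7*n*(n+1)/2 = O(n^2).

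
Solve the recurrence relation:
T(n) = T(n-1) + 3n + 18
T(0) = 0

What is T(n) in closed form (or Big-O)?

Dominant term in sum is 3*sum(i, i=1..n) = 3*n*(n+1)/2 = O(n^2).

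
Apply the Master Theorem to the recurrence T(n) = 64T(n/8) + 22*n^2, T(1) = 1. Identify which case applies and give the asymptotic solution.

a=64, b=8, f(n)=22*n^2.
log_8(64) = 2, so n^(log_b(a)) = n^2.
f(n) = Theta(n^2), so Case 2 applies.
T(n) = Theta(n^2 log n).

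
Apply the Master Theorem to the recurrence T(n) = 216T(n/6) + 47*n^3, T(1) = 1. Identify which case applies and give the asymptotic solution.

a=216, b=6, f(n)=47*n^3.
log_6(216) = 3, so n^(log_b(a)) = n^3.
f(n) = Theta(n^3), so Case 2 applies.
T(n) = Theta(n^3 log n).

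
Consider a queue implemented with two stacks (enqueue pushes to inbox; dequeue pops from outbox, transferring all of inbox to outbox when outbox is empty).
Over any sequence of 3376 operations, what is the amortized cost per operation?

Each element is pushed to inbox once, popped once, pushed to outbox once, and popped once: 4 unit operations over its lifetime. Over 3376 operations the total work is O(3376). Amortized O(1) per enqueue/dequeue.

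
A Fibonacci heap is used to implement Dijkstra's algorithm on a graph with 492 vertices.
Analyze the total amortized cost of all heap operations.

Dijkstra performs 492 insert, 492 extract-min, and at most E decrease-key operations. With Fibonacci heap: insert O(1) amortized, extract-min O(log n) amortized, decrease-key O(1) amortized. Total with n = 492: O(n * 1 + n * log n + E * 1) = O(n log n + E).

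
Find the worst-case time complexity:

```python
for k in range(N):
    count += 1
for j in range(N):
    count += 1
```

Time complexity: O(n).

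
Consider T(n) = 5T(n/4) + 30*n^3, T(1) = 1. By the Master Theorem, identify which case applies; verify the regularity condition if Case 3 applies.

a=5, b=4, f(n)=30*n^3.
log_4(5) = 1.161 < 3.
f(n) = Omega(n^(1.161+epsilon)) for some epsilon > 0, so Case 3 is the candidate.
Regularity: a*f(n/b) = 5*30*(n/4)^3 = (5/64)*30*n^3 <= c*f(n) with c = 5/64 < 1. Satisfied.
Case 3: T(n) = Theta(n^3).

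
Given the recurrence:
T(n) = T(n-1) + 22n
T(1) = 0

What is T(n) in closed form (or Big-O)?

Unrolling: T(n) = 0 + 22*(2 + 3 + ... + n) = 0 + 22*(n(n+1)/2 - 1) = O(n^2).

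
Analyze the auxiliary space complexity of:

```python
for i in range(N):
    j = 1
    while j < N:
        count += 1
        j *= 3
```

Space complexity: O(1).
Only a constant amount of auxiliary storage is used; nothing grows with n.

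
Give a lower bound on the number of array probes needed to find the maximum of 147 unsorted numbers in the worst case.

Adversary: any unprobed cell could hold a value larger than everything seen so far. If fewer than 147 cells are probed, the adversary places the max in an unprobed cell. So all 147 cells must be examined; together with 147-1 comparisons this is tight.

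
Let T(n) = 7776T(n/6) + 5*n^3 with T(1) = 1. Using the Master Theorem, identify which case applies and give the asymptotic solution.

a=7776, b=6, f(n)=5*n^3.
log_6(7776) = 5 > 3.
Since f(n) = O(n^3) is polynomially smaller than n^5, Case 1 applies.
T(n) = Theta(n^5).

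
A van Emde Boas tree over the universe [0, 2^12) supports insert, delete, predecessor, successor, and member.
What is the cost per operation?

vEB recursively partitions [0, 4096) into sqrt(u) clusters of size sqrt(u). Each operation recurses into either one cluster or the summary, never both: T(u) = T(sqrt(u)) + O(1) => T(u) = O(log log u) = O(log 12). This is worst-case, not just amortized.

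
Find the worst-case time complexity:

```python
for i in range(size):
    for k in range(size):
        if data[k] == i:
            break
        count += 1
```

Time complexity: O(n^2).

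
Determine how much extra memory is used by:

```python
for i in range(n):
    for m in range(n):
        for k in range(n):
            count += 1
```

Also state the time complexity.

Space complexity: O(1).
Only a constant amount of auxiliary storage is used; nothing grows with n.
Time complexity: O(n^3).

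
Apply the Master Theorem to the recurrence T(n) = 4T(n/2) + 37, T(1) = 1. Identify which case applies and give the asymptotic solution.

a=4, b=2, f(n)=37.
log_2(4) = 2 > 0.
Since f(n) = O(n^0) is polynomially smaller than n^2, Case 1 applies.
T(n) = Theta(n^2).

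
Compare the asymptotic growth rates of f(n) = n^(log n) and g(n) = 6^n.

g(n) = 6^n grows faster: take logs: log(n^(log n)) = (log n)^2, log(6^n) = n log 6; n dominates (log n)^2.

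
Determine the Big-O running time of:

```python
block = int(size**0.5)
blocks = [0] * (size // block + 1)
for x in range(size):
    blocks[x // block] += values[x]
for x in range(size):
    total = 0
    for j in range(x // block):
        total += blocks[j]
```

Time complexity: O(n * sqrt(n)).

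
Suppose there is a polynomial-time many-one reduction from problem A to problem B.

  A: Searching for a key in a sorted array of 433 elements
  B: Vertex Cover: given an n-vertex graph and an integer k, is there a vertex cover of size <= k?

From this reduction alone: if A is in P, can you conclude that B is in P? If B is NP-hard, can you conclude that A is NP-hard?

A poly-time reduction A <=_p B transfers tractability DOWN (B easy => A easy) and hardness UP (A hard => B hard), not the reverse.
From A in P, the reduction alone does NOT give B in P: any problem in P trivially reduces to SAT, yet SAT is not known to be in P.
From B NP-hard, the reduction alone does NOT give A NP-hard: again, easy problems reduce to hard ones.
(Here in fact A is P and B is NP-complete.)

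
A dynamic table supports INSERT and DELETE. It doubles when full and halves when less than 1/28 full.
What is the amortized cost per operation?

Using potential function Phi = |2*num_items - table_size| when load > 1/2, and Phi = table_size/2 - num_items otherwise. The gap of 1/28 vs 1/2 for shrinking prevents thrashing. Both insert and delete have O(1) amortized cost.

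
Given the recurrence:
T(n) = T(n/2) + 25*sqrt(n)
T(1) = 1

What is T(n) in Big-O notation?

Each level contributes sqrt(n/2^k). Geometric series with ratio 1/sqrt(2) < 1 sums to O(sqrt(n)).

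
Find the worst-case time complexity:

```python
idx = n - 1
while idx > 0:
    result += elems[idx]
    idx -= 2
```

Time complexity: O(n).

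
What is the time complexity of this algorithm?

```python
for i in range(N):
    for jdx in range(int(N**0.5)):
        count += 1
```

Time complexity: O(n * sqrt(n)).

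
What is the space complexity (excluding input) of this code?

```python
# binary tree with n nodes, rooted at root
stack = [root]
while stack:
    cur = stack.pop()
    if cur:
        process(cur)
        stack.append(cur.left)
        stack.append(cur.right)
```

Space complexity: O(n).
Auxiliary storage grows linearly with the input size n in the worst case.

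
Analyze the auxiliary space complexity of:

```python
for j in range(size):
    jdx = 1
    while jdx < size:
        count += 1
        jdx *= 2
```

Space complexity: O(1).
Only a constant amount of auxiliary storage is used; nothing grows with n.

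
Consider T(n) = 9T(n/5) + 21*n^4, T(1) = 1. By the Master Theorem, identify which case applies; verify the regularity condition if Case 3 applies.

a=9, b=5, f(n)=21*n^4.
log_5(9) = 1.365 < 4.
f(n) = Omega(n^(1.365+epsilon)) for some epsilon > 0, so Case 3 is the candidate.
Regularity: a*f(n/b) = 9*21*(n/5)^4 = (9/625)*21*n^4 <= c*f(n) with c = 9/625 < 1. Satisfied.
Case 3: T(n) = Theta(n^4).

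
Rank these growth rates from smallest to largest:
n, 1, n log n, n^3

Ordered by growth rate: 1 < n < n log n < n^3.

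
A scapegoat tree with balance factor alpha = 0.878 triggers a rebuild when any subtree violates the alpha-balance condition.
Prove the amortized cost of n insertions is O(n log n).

Define potential Phi = c * sum of |size(left(v)) - size(right(v))| over all nodes. An insertion at depth d costs O(d) = O(log n) and increases Phi by O(log n). When a rebuild of subtree of size s occurs, it costs O(s) but reduces Phi by Omega(s). With alpha = 0.878, between rebuilds Omega(s) insertions must occur. Amortized cost per insertion: O(log n).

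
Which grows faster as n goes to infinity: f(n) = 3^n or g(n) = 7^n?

g(n) = 7^n grows faster: (7/3)^n -> infinity since 7/3 > 1.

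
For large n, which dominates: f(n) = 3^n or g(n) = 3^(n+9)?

f(n) = 3^n and g(n) = 3^(n+9) are Theta of each other: 3^(n+9) = 3^9 * 3^n = Theta(3^n).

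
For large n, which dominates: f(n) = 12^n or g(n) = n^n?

g(n) = n^n grows faster: n^n / 12^n = (n/12)^n -> infinity once n > 12.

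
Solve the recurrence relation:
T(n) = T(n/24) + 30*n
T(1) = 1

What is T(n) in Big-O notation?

Geometric series: 30*n*(1 + 1/24 + 1/24^2 + ...) = O(n). T(n) = O(n).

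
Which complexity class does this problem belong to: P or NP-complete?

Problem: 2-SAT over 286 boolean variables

This problem is in P: 2-SAT is solvable in linear time via implication-graph SCCs.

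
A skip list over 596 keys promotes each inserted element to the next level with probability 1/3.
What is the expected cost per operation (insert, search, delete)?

Expected number of levels is O(log_3(596)) = O(log n). A search visits O(1) expected nodes per level over O(log n) levels. Insert/delete are a search plus O(1) pointer updates per level. Expected O(log n) per operation.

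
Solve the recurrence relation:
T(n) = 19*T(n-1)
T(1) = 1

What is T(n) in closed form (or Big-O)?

Each step multiplies by 19. T(n) = T(1)*19^(n-1) = 19^(n-1).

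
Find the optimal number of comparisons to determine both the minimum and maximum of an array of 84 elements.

Naive approach: 166 comparisons (83 for max + 83 for min).
Optimal: Compare elements in pairs first (floor(n/2) = 42 comparisons), then find max among winners and min among losers (41 comparisons each).
Total: ceil(3n/2) - 2 = 124 comparisons. An adversary argument shows this is also a lower bound.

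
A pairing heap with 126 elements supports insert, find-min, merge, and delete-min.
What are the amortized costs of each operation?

Pairing heaps are self-adjusting heap-ordered trees. Insert and merge link two roots: O(1). Find-min reads the root: O(1). Delete-min removes the root, then pairs children in two passes; amortized cost is O(log 126) = O(log n).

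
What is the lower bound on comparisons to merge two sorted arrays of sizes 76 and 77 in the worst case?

Adversary: with |76 - 77| <= 1 the inputs can be fully interleaved so that every adjacent pair in the merged output comes from different arrays. Then each of the 152 adjacent pairs must be directly compared, or the algorithm cannot determine their relative order. Standard merge meets this bound.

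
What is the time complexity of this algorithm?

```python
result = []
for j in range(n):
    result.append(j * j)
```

Time complexity: O(n).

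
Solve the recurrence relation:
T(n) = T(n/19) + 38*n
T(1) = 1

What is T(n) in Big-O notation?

Geometric series: 38*n*(1 + 1/19 + 1/19^2 + ...) = O(n). T(n) = O(n).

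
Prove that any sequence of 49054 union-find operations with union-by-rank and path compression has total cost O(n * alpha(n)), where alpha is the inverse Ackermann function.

Using Tarjan's analysis with rank-based potential function. Union-by-rank keeps tree height O(log n). Path compression flattens paths during find. For n = 49054 operations, total cost is O(n * alpha(n)), effectively O(n) since alpha grows incredibly slowly.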